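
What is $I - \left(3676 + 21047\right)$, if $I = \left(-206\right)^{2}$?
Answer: $17713$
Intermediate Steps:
$I = 42436$
$I - \left(3676 + 21047\right) = 42436 - \left(3676 + 21047\right) = 42436 - 24723 = 17713$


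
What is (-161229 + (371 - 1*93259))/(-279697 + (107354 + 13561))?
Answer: 254117/158782 ≈ 1.6004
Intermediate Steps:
(-161229 + (371 - 1*93259))/(-279697 + (107354 + 13561)) = (-161229 + (371 - 93259))/(-279697 + 120915) = (-161229 - 92888)/(-158782) = -254117*(-1/158782) = 254117/158782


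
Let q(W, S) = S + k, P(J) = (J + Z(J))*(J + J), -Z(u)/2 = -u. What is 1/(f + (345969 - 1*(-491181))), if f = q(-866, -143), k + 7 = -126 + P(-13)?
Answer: 1/837888 ≈ 1.1935e-6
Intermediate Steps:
Z(u) = 2*u (Z(u) = -(-2)*u = 2*u)
P(J) = 6*J**2 (P(J) = (J + 2*J)*(J + J) = (3*J)*(2*J) = 6*J**2)
k = 881 (k = -7 + (-126 + 6*(-13)**2) = -7 + (-126 + 6*169) = -7 + (-126 + 1014) = -7 + 888 = 881)
q(W, S) = 881 + S (q(W, S) = S + 881 = 881 + S)
f = 738 (f = 881 - 143 = 738)
1/(f + (345969 - 1*(-491181))) = 1/(738 + (345969 - 1*(-491181))) = 1/(738 + (345969 + 491181)) = 1/(738 + 837150) = 1/837888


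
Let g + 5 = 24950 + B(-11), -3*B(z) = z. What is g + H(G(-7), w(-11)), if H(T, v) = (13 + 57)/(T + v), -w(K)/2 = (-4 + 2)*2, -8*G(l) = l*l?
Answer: 24986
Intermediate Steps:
G(l) = -l**2/8 (G(l) = -l*l/8 = -l**2/8)
w(K) = 8 (w(K) = -2*(-4 + 2)*2 = -(-4)*2 = -2*(-4) = 8)
B(z) = -z/3
H(T, v) = 70/(T + v)
g = 74846/3 (g = -5 + (24950 - 1/3*(-11)) = -5 + (24950 + 11/3) = -5 + 74861/3 = 74846/3 ≈ 24949.)
g + H(G(-7), w(-11)) = 74846/3 + 70/(-1/8*(-7)**2 + 8) = 74846/3 + 70/(-1/8*49 + 8) = 74846/3 + 70/(-49/8 + 8) = 74846/3 + 70/(15/8) = 74846/3 + 70*(8/15) = 74846/3 + 112/3 = 24986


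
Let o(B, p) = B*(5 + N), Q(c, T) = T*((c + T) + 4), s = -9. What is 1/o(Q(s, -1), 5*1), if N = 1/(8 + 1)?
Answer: 3/92 ≈ 0.032609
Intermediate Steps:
N = ⅑ (N = 1/9 = ⅑ ≈ 0.11111)
Q(c, T) = T*(4 + T + c) (Q(c, T) = T*((T + c) + 4) = T*(4 + T + c))
o(B, p) = 46*B/9 (o(B, p) = B*(5 + ⅑) = B*(46/9) = 46*B/9)
1/o(Q(s, -1), 5*1) = 1/(46*(-(4 - 1 - 9))/9) = 1/(46*(-1*(-6))/9) = 1/((46/9)*6) = 1/(92/3) = 3/92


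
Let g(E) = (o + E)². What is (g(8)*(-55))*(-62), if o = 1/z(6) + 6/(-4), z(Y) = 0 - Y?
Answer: 1231010/9 ≈ 1.3678e+5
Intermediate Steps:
z(Y) = -Y
o = -5/3 (o = 1/(-1*6) + 6/(-4) = 1/(-6) + 6*(-¼) = 1*(-⅙) - 3/2 = -⅙ - 3/2 = -5/3 ≈ -1.6667)
g(E) = (-5/3 + E)²
(g(8)*(-55))*(-62) = (((-5 + 3*8)²/9)*(-55))*(-62) = (((-5 + 24)²/9)*(-55))*(-62) = (((⅑)*19²)*(-55))*(-62) = (((⅑)*361)*(-55))*(-62) = ((361/9)*(-55))*(-62) = -19855/9*(-62) = 1231010/9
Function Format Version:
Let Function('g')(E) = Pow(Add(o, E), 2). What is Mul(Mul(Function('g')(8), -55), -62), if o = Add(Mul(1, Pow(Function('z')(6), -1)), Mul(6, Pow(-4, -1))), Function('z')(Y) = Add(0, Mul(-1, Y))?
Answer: Rational(1231010, 9) ≈ 1.3678e+5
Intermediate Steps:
Function('z')(Y) = Mul(-1, Y)
o = Rational(-5, 3) (o = Add(Mul(1, Pow(Mul(-1, 6), -1)), Mul(6, Pow(-4, -1))) = Add(Mul(1, Pow(-6, -1)), Mul(6, Rational(-1, 4))) = Add(Mul(1, Rational(-1, 6)), Rational(-3, 2)) = Add(Rational(-1, 6), Rational(-3, 2)) = Rational(-5, 3) ≈ -1.6667)
Function('g')(E) = Pow(Add(Rational(-5, 3), E), 2)
Mul(Mul(Function('g')(8), -55), -62) = Mul(Mul(Mul(Rational(1, 9), Pow(Add(-5, Mul(3, 8)), 2)), -55), -62) = Mul(Mul(Mul(Rational(1, 9), Pow(Add(-5, 24), 2)), -55), -62) = Mul(Mul(Mul(Rational(1, 9), Pow(19, 2)), -55), -62) = Mul(Mul(Mul(Rational(1, 9), 361), -55), -62) = Mul(Mul(Rational(361, 9), -55), -62) = Mul(Rational(-19855, 9), -62) = Rational(1231010, 9)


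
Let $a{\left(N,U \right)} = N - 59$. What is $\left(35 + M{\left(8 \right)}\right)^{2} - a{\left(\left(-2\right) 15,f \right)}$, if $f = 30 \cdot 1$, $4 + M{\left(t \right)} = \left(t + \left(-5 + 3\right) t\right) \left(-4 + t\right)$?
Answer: $90$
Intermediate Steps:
$M{\left(t \right)} = -4 - t \left(-4 + t\right)$ ($M{\left(t \right)} = -4 + \left(t + \left(-5 + 3\right) t\right) \left(-4 + t\right) = -4 + \left(t - 2 t\right) \left(-4 + t\right) = -4 + - t \left(-4 + t\right) = -4 - t \left(-4 + t\right)$)
$f = 30$
$a{\left(N,U \right)} = -59 + N$
$\left(35 + M{\left(8 \right)}\right)^{2} - a{\left(\left(-2\right) 15,f \right)} = \left(35 - 36\right)^{2} - \left(-59 - 30\right) = \left(35 - 36\right)^{2} - -89 = \left(35 - 36\right)^{2} + 89 = \left(-1\right)^{2} + 89 = 1 + 89 = 90$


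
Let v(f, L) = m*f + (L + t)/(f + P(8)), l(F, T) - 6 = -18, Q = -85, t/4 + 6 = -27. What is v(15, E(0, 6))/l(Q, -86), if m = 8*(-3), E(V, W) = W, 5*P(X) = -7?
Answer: 4185/136 ≈ 30.772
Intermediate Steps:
t = -132 (t = -24 + 4*(-27) = -24 - 108 = -132)
P(X) = -7/5 (P(X) = (1/5)*(-7) = -7/5)
l(F, T) = -12 (l(F, T) = 6 - 18 = -12)
m = -24
v(f, L) = -24*f + (-132 + L)/(-7/5 + f) (v(f, L) = -24*f + (L - 132)/(f - 7/5) = -24*f + (-132 + L)/(-7/5 + f))
v(15, E(0, 6))/l(Q, -86) = ((-660 - 120*15**2 + 5*6 + 168*15)/(-7 + 5*15))/(-12) = ((-660 - 120*225 + 30 + 2520)/(-7 + 75))*(-1/12) = ((-660 - 27000 + 30 + 2520)/68)*(-1/12) = ((1/68)*(-25110))*(-1/12) = -12555/34*(-1/12) = 4185/136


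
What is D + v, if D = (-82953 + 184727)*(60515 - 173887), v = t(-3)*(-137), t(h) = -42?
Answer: -11538316174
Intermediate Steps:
v = 5754 (v = -42*(-137) = 5754)
D = -11538321928 (D = 101774*(-113372) = -11538321928)
D + v = -11538321928 + 5754 = -11538316174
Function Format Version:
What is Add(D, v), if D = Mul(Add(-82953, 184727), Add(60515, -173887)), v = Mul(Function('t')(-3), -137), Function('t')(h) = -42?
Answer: -11538316174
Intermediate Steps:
v = 5754 (v = Mul(-42, -137) = 5754)
D = -11538321928 (D = Mul(101774, -113372) = -11538321928)
Add(D, v) = Add(-11538321928, 5754) = -11538316174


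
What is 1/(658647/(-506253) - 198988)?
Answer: -15341/3052694867 ≈ -5.0254e-6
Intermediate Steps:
1/(658647/(-506253) - 198988) = 1/(658647*(-1/506253) - 198988) = 1/(-19959/15341 - 198988) = 1/(-3052694867/15341) = -15341/3052694867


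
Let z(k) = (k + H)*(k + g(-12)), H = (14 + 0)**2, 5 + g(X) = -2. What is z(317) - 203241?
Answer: -44211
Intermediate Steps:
g(X) = -7 (g(X) = -5 - 2 = -7)
H = 196 (H = 14**2 = 196)
z(k) = (-7 + k)*(196 + k) (z(k) = (k + 196)*(k - 7) = (196 + k)*(-7 + k) = (-7 + k)*(196 + k))
z(317) - 203241 = (-1372 + 317**2 + 189*317) - 203241 = (-1372 + 100489 + 59913) - 203241 = 159030 - 203241 = -44211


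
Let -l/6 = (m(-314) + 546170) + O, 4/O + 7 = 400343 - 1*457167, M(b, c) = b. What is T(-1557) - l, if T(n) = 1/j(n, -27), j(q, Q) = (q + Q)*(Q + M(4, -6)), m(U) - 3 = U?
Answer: 6781098249899231/2070466992 ≈ 3.2752e+6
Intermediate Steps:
m(U) = 3 + U
j(q, Q) = (4 + Q)*(Q + q) (j(q, Q) = (q + Q)*(Q + 4) = (Q + q)*(4 + Q) = (4 + Q)*(Q + q))
O = -4/56831 (O = 4/(-7 + (400343 - 1*457167)) = 4/(-7 + (400343 - 457167)) = 4/(-7 - 56824) = 4/(-56831) = 4*(-1/56831) = -4/56831 ≈ -7.0384e-5)
l = -186130276950/56831 (l = -6*(((3 - 314) + 546170) - 4/56831) = -6*((-311 + 546170) - 4/56831) = -6*(545859 - 4/56831) = -6*31021712825/56831 = -186130276950/56831 ≈ -3.2752e+6)
T(n) = 1/(621 - 23*n) (T(n) = 1/((-27)² + 4*(-27) + 4*n - 27*n) = 1/(729 - 108 + 4*n - 27*n) = 1/(621 - 23*n))
T(-1557) - l = 1/(23*(27 - 1*(-1557))) - 1*(-186130276950/56831) = 1/(23*(27 + 1557)) + 186130276950/56831 = (1/23)/1584 + 186130276950/56831 = (1/23)*(1/1584) + 186130276950/56831 = 1/36432 + 186130276950/56831 = 6781098249899231/2070466992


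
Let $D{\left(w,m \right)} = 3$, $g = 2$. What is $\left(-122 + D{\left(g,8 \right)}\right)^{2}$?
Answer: $14161$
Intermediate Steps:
$\left(-122 + D{\left(g,8 \right)}\right)^{2} = \left(-122 + 3\right)^{2} = \left(-119\right)^{2} = 14161$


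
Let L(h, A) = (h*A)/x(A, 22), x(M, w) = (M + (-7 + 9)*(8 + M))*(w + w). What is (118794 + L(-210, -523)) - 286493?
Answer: -5729658949/34166 ≈ -1.6770e+5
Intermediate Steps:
x(M, w) = 2*w*(16 + 3*M) (x(M, w) = (M + 2*(8 + M))*(2*w) = (M + (16 + 2*M))*(2*w) = (16 + 3*M)*(2*w) = 2*w*(16 + 3*M))
L(h, A) = A*h/(704 + 132*A) (L(h, A) = (h*A)/((2*22*(16 + 3*A))) = (A*h)/(704 + 132*A) = A*h/(704 + 132*A))
(118794 + L(-210, -523)) - 286493 = (118794 + (1/44)*(-523)*(-210)/(16 + 3*(-523))) - 286493 = (118794 + (1/44)*(-523)*(-210)/(16 - 1569)) - 286493 = (118794 + (1/44)*(-523)*(-210)/(-1553)) - 286493 = (118794 + (1/44)*(-523)*(-210)*(-1/1553)) - 286493 = (118794 - 54915/34166) - 286493 = 4058660889/34166 - 286493 = -5729658949/34166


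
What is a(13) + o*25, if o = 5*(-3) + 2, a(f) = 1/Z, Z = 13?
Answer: -4224/13 ≈ -324.92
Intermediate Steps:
a(f) = 1/13
o = -13 (o = -15 + 2 = -13)
a(13) + o*25 = 1/13 - 13*25 = 1/13 - 325 = -4224/13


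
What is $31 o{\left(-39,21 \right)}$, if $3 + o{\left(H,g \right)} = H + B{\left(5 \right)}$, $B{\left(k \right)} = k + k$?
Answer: $-992$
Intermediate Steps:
$B{\left(k \right)} = 2 k$
$o{\left(H,g \right)} = 7 + H$ ($o{\left(H,g \right)} = -3 + \left(H + 2 \cdot 5\right) = -3 + \left(H + 10\right) = -3 + \left(10 + H\right) = 7 + H$)
$31 o{\left(-39,21 \right)} = 31 \left(7 - 39\right) = 31 \left(-32\right) = -992$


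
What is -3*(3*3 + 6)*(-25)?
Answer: 1125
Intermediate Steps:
-3*(3*3 + 6)*(-25) = -3*(9 + 6)*(-25) = -3*15*(-25) = -45*(-25) = 1125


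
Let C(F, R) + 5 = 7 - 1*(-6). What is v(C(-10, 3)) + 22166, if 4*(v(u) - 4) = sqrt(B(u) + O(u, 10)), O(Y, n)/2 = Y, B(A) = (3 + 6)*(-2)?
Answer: 22170 + I*sqrt(2)/4 ≈ 22170.0 + 0.35355*I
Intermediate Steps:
B(A) = -18 (B(A) = 9*(-2) = -18)
C(F, R) = 8 (C(F, R) = -5 + (7 - 1*(-6)) = -5 + (7 + 6) = -5 + 13 = 8)
O(Y, n) = 2*Y
v(u) = 4 + sqrt(-18 + 2*u)/4
v(C(-10, 3)) + 22166 = (4 + sqrt(-18 + 2*8)/4) + 22166 = (4 + sqrt(-18 + 16)/4) + 22166 = (4 + sqrt(-2)/4) + 22166 = (4 + (I*sqrt(2))/4) + 22166 = (4 + I*sqrt(2)/4) + 22166 = 22170 + I*sqrt(2)/4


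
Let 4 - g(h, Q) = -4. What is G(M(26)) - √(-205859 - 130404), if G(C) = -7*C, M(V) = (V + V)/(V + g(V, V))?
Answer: -182/17 - I*√336263 ≈ -10.706 - 579.88*I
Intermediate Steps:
g(h, Q) = 8 (g(h, Q) = 4 - 1*(-4) = 4 + 4 = 8)
M(V) = 2*V/(8 + V) (M(V) = (V + V)/(V + 8) = (2*V)/(8 + V) = 2*V/(8 + V))
G(M(26)) - √(-205859 - 130404) = -14*26/(8 + 26) - √(-205859 - 130404) = -14*26/34 - √(-336263) = -14*26/34 - I*√336263 = -7*26/17 - I*√336263 = -182/17 - I*√336263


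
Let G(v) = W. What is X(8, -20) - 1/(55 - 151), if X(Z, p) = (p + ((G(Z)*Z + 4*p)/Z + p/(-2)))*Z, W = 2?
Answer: -13823/96 ≈ -143.99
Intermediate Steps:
G(v) = 2
X(Z, p) = Z*(p/2 + (2*Z + 4*p)/Z) (X(Z, p) = (p + ((2*Z + 4*p)/Z + p/(-2)))*Z = (p + ((2*Z + 4*p)/Z + p*(-½)))*Z = (p + ((2*Z + 4*p)/Z - p/2))*Z = (p + (-p/2 + (2*Z + 4*p)/Z))*Z = (p/2 + (2*Z + 4*p)/Z)*Z = Z*(p/2 + (2*Z + 4*p)/Z))
X(8, -20) - 1/(55 - 151) = (2*8 + 4*(-20) + (½)*8*(-20)) - 1/(55 - 151) = (16 - 80 - 80) - 1/(-96) = -144 - 1*(-1/96) = -144 + 1/96 = -13823/96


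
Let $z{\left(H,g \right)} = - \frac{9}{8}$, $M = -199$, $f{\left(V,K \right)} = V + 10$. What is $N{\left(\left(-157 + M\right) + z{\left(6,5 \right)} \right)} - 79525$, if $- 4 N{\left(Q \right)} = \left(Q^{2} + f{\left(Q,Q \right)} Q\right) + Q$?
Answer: $- \frac{18215941}{128} \approx -1.4231 \cdot 10^{5}$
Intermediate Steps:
$f{\left(V,K \right)} = 10 + V$
$z{\left(H,g \right)} = - \frac{9}{8}$ ($z{\left(H,g \right)} = \left(-9\right) \frac{1}{8} = - \frac{9}{8}$)
$N{\left(Q \right)} = - \frac{Q}{4} - \frac{Q^{2}}{4} - \frac{Q \left(10 + Q\right)}{4}$ ($N{\left(Q \right)} = - \frac{\left(Q^{2} + \left(10 + Q\right) Q\right) + Q}{4} = - \frac{\left(Q^{2} + Q \left(10 + Q\right)\right) + Q}{4} = - \frac{Q + Q^{2} + Q \left(10 + Q\right)}{4} = - \frac{Q}{4} - \frac{Q^{2}}{4} - \frac{Q \left(10 + Q\right)}{4}$)
$N{\left(\left(-157 + M\right) + z{\left(6,5 \right)} \right)} - 79525 = - \frac{\left(\left(-157 - 199\right) - \frac{9}{8}\right) \left(11 + 2 \left(\left(-157 - 199\right) - \frac{9}{8}\right)\right)}{4} - 79525 = - \frac{\left(-356 - \frac{9}{8}\right) \left(11 + 2 \left(-356 - \frac{9}{8}\right)\right)}{4} - 79525 = \left(- \frac{1}{4}\right) \left(- \frac{2857}{8}\right) \left(11 + 2 \left(- \frac{2857}{8}\right)\right) - 79525 = \left(- \frac{1}{4}\right) \left(- \frac{2857}{8}\right) \left(11 - \frac{2857}{4}\right) - 79525 = \left(- \frac{1}{4}\right) \left(- \frac{2857}{8}\right) \left(- \frac{2813}{4}\right) - 79525 = - \frac{8036741}{128} - 79525 = - \frac{18215941}{128}$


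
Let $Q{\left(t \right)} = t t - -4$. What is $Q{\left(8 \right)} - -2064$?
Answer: $2132$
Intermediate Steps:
$Q{\left(t \right)} = 4 + t^{2}$ ($Q{\left(t \right)} = t^{2} + 4 = 4 + t^{2}$)
$Q{\left(8 \right)} - -2064 = \left(4 + 8^{2}\right) - -2064 = \left(4 + 64\right) + 2064 = 68 + 2064 = 2132$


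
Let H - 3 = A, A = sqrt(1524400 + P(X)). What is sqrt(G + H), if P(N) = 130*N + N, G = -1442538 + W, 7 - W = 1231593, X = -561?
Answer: sqrt(-2674121 + sqrt(1450909)) ≈ 1634.9*I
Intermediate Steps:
W = -1231586 (W = 7 - 1*1231593 = 7 - 1231593 = -1231586)
G = -2674124 (G = -1442538 - 1231586 = -2674124)
P(N) = 131*N
A = sqrt(1450909) (A = sqrt(1524400 + 131*(-561)) = sqrt(1524400 - 73491) = sqrt(1450909) ≈ 1204.5)
H = 3 + sqrt(1450909) ≈ 1207.5
sqrt(G + H) = sqrt(-2674124 + (3 + sqrt(1450909))) = sqrt(-2674121 + sqrt(1450909))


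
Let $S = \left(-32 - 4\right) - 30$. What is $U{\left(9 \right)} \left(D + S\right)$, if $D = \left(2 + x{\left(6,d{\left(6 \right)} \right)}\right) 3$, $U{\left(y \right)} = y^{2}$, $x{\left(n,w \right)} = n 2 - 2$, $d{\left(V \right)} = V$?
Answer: $-2430$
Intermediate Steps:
$x{\left(n,w \right)} = -2 + 2 n$ ($x{\left(n,w \right)} = 2 n - 2 = -2 + 2 n$)
$S = -66$ ($S = \left(-32 - 4\right) - 30 = -36 - 30 = -66$)
$D = 36$ ($D = \left(2 + \left(-2 + 2 \cdot 6\right)\right) 3 = \left(2 + \left(-2 + 12\right)\right) 3 = \left(2 + 10\right) 3 = 12 \cdot 3 = 36$)
$U{\left(9 \right)} \left(D + S\right) = 9^{2} \left(36 - 66\right) = 81 \left(-30\right) = -2430$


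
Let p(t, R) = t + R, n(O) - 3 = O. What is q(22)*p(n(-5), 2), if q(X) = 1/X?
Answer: 0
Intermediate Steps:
n(O) = 3 + O
p(t, R) = R + t
q(22)*p(n(-5), 2) = (2 + (3 - 5))/22 = (2 - 2)/22 = (1/22)*0 = 0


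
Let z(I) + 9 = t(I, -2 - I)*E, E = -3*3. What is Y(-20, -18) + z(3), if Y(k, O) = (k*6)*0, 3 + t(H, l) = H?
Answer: -9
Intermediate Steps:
t(H, l) = -3 + H
E = -9
Y(k, O) = 0 (Y(k, O) = (6*k)*0 = 0)
z(I) = 18 - 9*I (z(I) = -9 + (-3 + I)*(-9) = -9 + (27 - 9*I) = 18 - 9*I)
Y(-20, -18) + z(3) = 0 + (18 - 9*3) = 0 + (18 - 27) = 0 - 9 = -9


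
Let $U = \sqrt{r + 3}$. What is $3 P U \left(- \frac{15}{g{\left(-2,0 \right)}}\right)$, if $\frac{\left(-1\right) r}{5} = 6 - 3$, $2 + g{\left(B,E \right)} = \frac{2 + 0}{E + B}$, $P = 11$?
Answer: $330 i \sqrt{3} \approx 571.58 i$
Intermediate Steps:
$g{\left(B,E \right)} = -2 + \frac{2}{B + E}$ ($g{\left(B,E \right)} = -2 + \frac{2 + 0}{E + B} = -2 + \frac{2}{B + E}$)
$r = -15$ ($r = - 5 \left(6 - 3\right) = \left(-5\right) 3 = -15$)
$U = 2 i \sqrt{3}$ ($U = \sqrt{-15 + 3} = \sqrt{-12} = 2 i \sqrt{3} \approx 3.4641 i$)
$3 P U \left(- \frac{15}{g{\left(-2,0 \right)}}\right) = 3 \cdot 11 \cdot 2 i \sqrt{3} \left(- \frac{15}{2 \frac{1}{-2 + 0} \left(1 - -2 - 0\right)}\right) = 3 \cdot 22 i \sqrt{3} \left(- \frac{15}{2 \frac{1}{-2} \left(1 + 2 + 0\right)}\right) = 3 \cdot 22 i \sqrt{3} \left(- \frac{15}{2 \left(- \frac{1}{2}\right) 3}\right) = 3 \cdot 22 i \sqrt{3} \left(- \frac{15}{-3}\right) = 3 \cdot 22 i \sqrt{3} \left(\left(-15\right) \left(- \frac{1}{3}\right)\right) = 3 \cdot 22 i \sqrt{3} \cdot 5 = 3 \cdot 110 i \sqrt{3} = 330 i \sqrt{3}$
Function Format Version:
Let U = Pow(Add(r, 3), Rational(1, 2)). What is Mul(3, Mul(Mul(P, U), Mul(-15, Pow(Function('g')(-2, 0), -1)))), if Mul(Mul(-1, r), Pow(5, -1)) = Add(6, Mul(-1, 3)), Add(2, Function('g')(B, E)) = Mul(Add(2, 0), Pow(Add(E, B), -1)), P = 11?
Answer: Mul(330, I, Pow(3, Rational(1, 2))) ≈ Mul(571.58, I)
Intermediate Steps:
Function('g')(B, E) = Add(-2, Mul(2, Pow(Add(B, E), -1))) (Function('g')(B, E) = Add(-2, Mul(Add(2, 0), Pow(Add(E, B), -1))) = Add(-2, Mul(2, Pow(Add(B, E), -1))))
r = -15 (r = Mul(-5, Add(6, Mul(-1, 3))) = Mul(-5, Add(6, -3)) = Mul(-5, 3) = -15)
U = Mul(2, I, Pow(3, Rational(1, 2))) (U = Pow(Add(-15, 3), Rational(1, 2)) = Pow(-12, Rational(1, 2)) = Mul(2, I, Pow(3, Rational(1, 2))) ≈ Mul(3.4641, I))
Mul(3, Mul(Mul(P, U), Mul(-15, Pow(Function('g')(-2, 0), -1)))) = Mul(3, Mul(Mul(11, Mul(2, I, Pow(3, Rational(1, 2)))), Mul(-15, Pow(Mul(2, Pow(Add(-2, 0), -1), Add(1, Mul(-1, -2), Mul(-1, 0))), -1)))) = Mul(3, Mul(Mul(22, I, Pow(3, Rational(1, 2))), Mul(-15, Pow(Mul(2, Pow(-2, -1), Add(1, 2, 0)), -1)))) = Mul(3, Mul(Mul(22, I, Pow(3, Rational(1, 2))), Mul(-15, Pow(Mul(2, Rational(-1, 2), 3), -1)))) = Mul(3, Mul(Mul(22, I, Pow(3, Rational(1, 2))), Mul(-15, Pow(-3, -1)))) = Mul(3, Mul(Mul(22, I, Pow(3, Rational(1, 2))), Mul(-15, Rational(-1, 3)))) = Mul(3, Mul(Mul(22, I, Pow(3, Rational(1, 2))), 5)) = Mul(3, Mul(110, I, Pow(3, Rational(1, 2)))) = Mul(330, I, Pow(3, Rational(1, 2)))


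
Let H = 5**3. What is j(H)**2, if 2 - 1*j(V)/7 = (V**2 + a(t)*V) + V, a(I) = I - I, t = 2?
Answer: 12151975696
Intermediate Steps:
a(I) = 0
H = 125
j(V) = 14 - 7*V - 7*V**2 (j(V) = 14 - 7*((V**2 + 0*V) + V) = 14 - 7*((V**2 + 0) + V) = 14 - 7*(V**2 + V) = 14 - 7*(V + V**2) = 14 + (-7*V - 7*V**2) = 14 - 7*V - 7*V**2)
j(H)**2 = (14 - 7*125 - 7*125**2)**2 = (14 - 875 - 7*15625)**2 = (14 - 875 - 109375)**2 = (-110236)**2 = 12151975696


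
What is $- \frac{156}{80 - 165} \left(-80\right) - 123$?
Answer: $- \frac{4587}{17} \approx -269.82$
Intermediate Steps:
$- \frac{156}{80 - 165} \left(-80\right) - 123 = - \frac{156}{-85} \left(-80\right) - 123 = \left(-156\right) \left(- \frac{1}{85}\right) \left(-80\right) - 123 = \frac{156}{85} \left(-80\right) - 123 = - \frac{2496}{17} - 123 = - \frac{4587}{17}$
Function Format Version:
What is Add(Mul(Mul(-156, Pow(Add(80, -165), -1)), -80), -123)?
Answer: Rational(-4587, 17) ≈ -269.82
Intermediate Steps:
Add(Mul(Mul(-156, Pow(Add(80, -165), -1)), -80), -123) = Add(Mul(Mul(-156, Pow(-85, -1)), -80), -123) = Add(Mul(Mul(-156, Rational(-1, 85)), -80), -123) = Add(Mul(Rational(156, 85), -80), -123) = Add(Rational(-2496, 17), -123) = Rational(-4587, 17)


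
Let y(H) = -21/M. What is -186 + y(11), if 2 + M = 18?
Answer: -2997/16 ≈ -187.31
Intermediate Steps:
M = 16 (M = -2 + 18 = 16)
y(H) = -21/16
-186 + y(11) = -186 - 21/16 = -2997/16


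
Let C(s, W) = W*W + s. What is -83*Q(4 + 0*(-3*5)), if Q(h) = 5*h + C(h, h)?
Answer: -3320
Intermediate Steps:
C(s, W) = s + W**2 (C(s, W) = W**2 + s = s + W**2)
Q(h) = h**2 + 6*h (Q(h) = 5*h + (h + h**2) = h**2 + 6*h)
-83*Q(4 + 0*(-3*5)) = -83*(4 + 0*(-3*5))*(6 + (4 + 0*(-3*5))) = -83*(4 + 0*(-15))*(6 + (4 + 0*(-15))) = -83*(4 + 0)*(6 + (4 + 0)) = -332*(6 + 4) = -332*10 = -83*40 = -3320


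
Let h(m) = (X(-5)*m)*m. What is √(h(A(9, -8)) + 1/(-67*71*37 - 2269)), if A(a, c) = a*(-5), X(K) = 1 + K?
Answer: I*√257442666978678/178278 ≈ 90.0*I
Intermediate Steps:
A(a, c) = -5*a
h(m) = -4*m² (h(m) = ((1 - 5)*m)*m = (-4*m)*m = -4*m²)
√(h(A(9, -8)) + 1/(-67*71*37 - 2269)) = √(-4*(-5*9)² + 1/(-67*71*37 - 2269)) = √(-4*(-45)² + 1/(-4757*37 - 2269)) = √(-4*2025 + 1/(-176009 - 2269)) = √(-8100 + 1/(-178278)) = √(-8100 - 1/178278) = √(-1444051801/178278) = I*√257442666978678/178278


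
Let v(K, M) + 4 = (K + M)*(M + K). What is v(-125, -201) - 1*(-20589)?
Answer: 126861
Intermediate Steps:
v(K, M) = -4 + (K + M)² (v(K, M) = -4 + (K + M)*(M + K) = -4 + (K + M)*(K + M) = -4 + (K + M)²)
v(-125, -201) - 1*(-20589) = (-4 + (-125 - 201)²) - 1*(-20589) = (-4 + (-326)²) + 20589 = (-4 + 106276) + 20589 = 106272 + 20589 = 126861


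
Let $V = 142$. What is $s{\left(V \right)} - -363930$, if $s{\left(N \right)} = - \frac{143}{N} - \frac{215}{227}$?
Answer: $\frac{11730856629}{32234} \approx 3.6393 \cdot 10^{5}$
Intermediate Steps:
$s{\left(N \right)} = - \frac{215}{227} - \frac{143}{N}$ ($s{\left(N \right)} = - \frac{143}{N} - \frac{215}{227} = - \frac{215}{227} - \frac{143}{N}$)
$s{\left(V \right)} - -363930 = \left(- \frac{215}{227} - \frac{143}{142}\right) - -363930 = \left(- \frac{215}{227} - \frac{143}{142}\right) + 363930 = - \frac{62991}{32234} + 363930 = \frac{11730856629}{32234}$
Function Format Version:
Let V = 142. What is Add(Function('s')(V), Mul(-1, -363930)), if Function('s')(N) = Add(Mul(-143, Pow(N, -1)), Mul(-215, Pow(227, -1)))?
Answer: Rational(11730856629, 32234) ≈ 3.6393e+5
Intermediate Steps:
Function('s')(N) = Add(Rational(-215, 227), Mul(-143, Pow(N, -1))) (Function('s')(N) = Add(Mul(-143, Pow(N, -1)), Mul(-215, Rational(1, 227))) = Add(Mul(-143, Pow(N, -1)), Rational(-215, 227)) = Add(Rational(-215, 227), Mul(-143, Pow(N, -1))))
Add(Function('s')(V), Mul(-1, -363930)) = Add(Add(Rational(-215, 227), Mul(-143, Pow(142, -1))), Mul(-1, -363930)) = Add(Add(Rational(-215, 227), Mul(-143, Rational(1, 142))), 363930) = Add(Add(Rational(-215, 227), Rational(-143, 142)), 363930) = Add(Rational(-62991, 32234), 363930) = Rational(11730856629, 32234)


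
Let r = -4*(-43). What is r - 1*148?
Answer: 24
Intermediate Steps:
r = 172
r - 1*148 = 172 - 1*148 = 172 - 148 = 24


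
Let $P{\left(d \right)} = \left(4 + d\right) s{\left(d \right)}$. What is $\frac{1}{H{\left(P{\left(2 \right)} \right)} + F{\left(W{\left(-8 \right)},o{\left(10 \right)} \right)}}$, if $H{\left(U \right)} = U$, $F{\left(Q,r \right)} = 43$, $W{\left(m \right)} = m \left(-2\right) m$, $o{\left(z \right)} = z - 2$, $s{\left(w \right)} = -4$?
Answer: $\frac{1}{19} \approx 0.052632$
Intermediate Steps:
$o{\left(z \right)} = -2 + z$ ($o{\left(z \right)} = z - 2 = -2 + z$)
$W{\left(m \right)} = - 2 m^{2}$ ($W{\left(m \right)} = - 2 m m = - 2 m^{2}$)
$P{\left(d \right)} = -16 - 4 d$ ($P{\left(d \right)} = \left(4 + d\right) \left(-4\right) = -16 - 4 d$)
$\frac{1}{H{\left(P{\left(2 \right)} \right)} + F{\left(W{\left(-8 \right)},o{\left(10 \right)} \right)}} = \frac{1}{\left(-16 - 8\right) + 43} = \frac{1}{-24 + 43} = \frac{1}{19}$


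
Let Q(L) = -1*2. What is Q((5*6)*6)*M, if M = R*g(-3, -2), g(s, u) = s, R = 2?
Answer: 12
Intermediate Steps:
Q(L) = -2
M = -6 (M = 2*(-3) = -6)
Q((5*6)*6)*M = -2*(-6) = 12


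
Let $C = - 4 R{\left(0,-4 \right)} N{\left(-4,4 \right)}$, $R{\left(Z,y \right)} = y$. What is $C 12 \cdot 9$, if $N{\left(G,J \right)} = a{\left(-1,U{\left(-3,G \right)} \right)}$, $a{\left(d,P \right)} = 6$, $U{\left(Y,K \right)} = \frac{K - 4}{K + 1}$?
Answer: $10368$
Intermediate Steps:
$U{\left(Y,K \right)} = \frac{-4 + K}{1 + K}$
$N{\left(G,J \right)} = 6$
$C = 96$ ($C = \left(-4\right) \left(-4\right) 6 = 16 \cdot 6 = 96$)
$C 12 \cdot 9 = 96 \cdot 12 \cdot 9 = 1152 \cdot 9 = 10368$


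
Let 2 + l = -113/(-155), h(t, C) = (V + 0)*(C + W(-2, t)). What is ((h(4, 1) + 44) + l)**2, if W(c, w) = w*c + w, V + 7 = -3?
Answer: 127080529/24025 ≈ 5289.5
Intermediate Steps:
V = -10 (V = -7 - 3 = -10)
W(c, w) = w + c*w (W(c, w) = c*w + w = w + c*w)
h(t, C) = -10*C + 10*t (h(t, C) = (-10 + 0)*(C + t*(1 - 2)) = -10*(C + t*(-1)) = -10*(C - t) = -10*C + 10*t)
l = -197/155 (l = -2 - 113/(-155) = -2 - 113*(-1/155) = -2 + 113/155 = -197/155 ≈ -1.2710)
((h(4, 1) + 44) + l)**2 = (((-10*1 + 10*4) + 44) - 197/155)**2 = (((-10 + 40) + 44) - 197/155)**2 = ((30 + 44) - 197/155)**2 = (74 - 197/155)**2 = (11273/155)**2 = 127080529/24025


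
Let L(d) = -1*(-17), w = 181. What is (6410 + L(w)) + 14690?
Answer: 21117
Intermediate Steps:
L(d) = 17
(6410 + L(w)) + 14690 = (6410 + 17) + 14690 = 6427 + 14690 = 21117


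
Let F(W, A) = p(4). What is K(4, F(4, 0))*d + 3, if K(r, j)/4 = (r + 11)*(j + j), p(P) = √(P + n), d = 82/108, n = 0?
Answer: 1667/9 ≈ 185.22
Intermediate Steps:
d = 41/54 (d = 82*(1/108) = 41/54 ≈ 0.75926)
p(P) = √P (p(P) = √(P + 0) = √P)
F(W, A) = 2 (F(W, A) = √4 = 2)
K(r, j) = 8*j*(11 + r) (K(r, j) = 4*((r + 11)*(j + j)) = 4*((11 + r)*(2*j)) = 4*(2*j*(11 + r)) = 8*j*(11 + r))
K(4, F(4, 0))*d + 3 = (8*2*(11 + 4))*(41/54) + 3 = (8*2*15)*(41/54) + 3 = 240*(41/54) + 3 = 1640/9 + 3 = 1667/9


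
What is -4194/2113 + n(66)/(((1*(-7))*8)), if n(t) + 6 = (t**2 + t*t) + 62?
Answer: -2345206/14791 ≈ -158.56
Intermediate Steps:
n(t) = 56 + 2*t**2 (n(t) = -6 + ((t**2 + t*t) + 62) = -6 + ((t**2 + t**2) + 62) = -6 + (2*t**2 + 62) = -6 + (62 + 2*t**2) = 56 + 2*t**2)
-4194/2113 + n(66)/(((1*(-7))*8)) = -4194/2113 + (56 + 2*66**2)/(((1*(-7))*8)) = -4194*1/2113 + (56 + 2*4356)/((-7*8)) = -4194/2113 + (56 + 8712)/(-56) = -4194/2113 + 8768*(-1/56) = -4194/2113 - 1096/7 = -2345206/14791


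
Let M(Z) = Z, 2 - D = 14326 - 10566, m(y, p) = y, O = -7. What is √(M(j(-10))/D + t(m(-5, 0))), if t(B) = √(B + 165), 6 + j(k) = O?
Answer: √(48854 + 56490256*√10)/3758 ≈ 3.5570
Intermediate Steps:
D = -3758 (D = 2 - (14326 - 10566) = 2 - 1*3760 = 2 - 3760 = -3758)
j(k) = -13 (j(k) = -6 - 7 = -13)
t(B) = √(165 + B)
√(M(j(-10))/D + t(m(-5, 0))) = √(-13/(-3758) + √(165 - 5)) = √(-13*(-1/3758) + √160) = √(13/3758 + 4*√10)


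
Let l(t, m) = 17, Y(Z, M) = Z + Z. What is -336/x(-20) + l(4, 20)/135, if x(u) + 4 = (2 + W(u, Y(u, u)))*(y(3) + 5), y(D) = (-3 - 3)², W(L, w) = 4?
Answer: -20623/16335 ≈ -1.2625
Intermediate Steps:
Y(Z, M) = 2*Z
y(D) = 36 (y(D) = (-6)² = 36)
x(u) = 242 (x(u) = -4 + (2 + 4)*(36 + 5) = -4 + 6*41 = -4 + 246 = 242)
-336/x(-20) + l(4, 20)/135 = -336/242 + 17/135 = -336*1/242 + 17*(1/135) = -168/121 + 17/135 = -20623/16335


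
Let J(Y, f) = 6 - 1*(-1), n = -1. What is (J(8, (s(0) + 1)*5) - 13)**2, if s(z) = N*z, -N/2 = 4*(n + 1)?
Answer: 36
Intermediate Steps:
N = 0 (N = -8*(-1 + 1) = -8*0 = -2*0 = 0)
s(z) = 0 (s(z) = 0*z = 0)
J(Y, f) = 7 (J(Y, f) = 6 + 1 = 7)
(J(8, (s(0) + 1)*5) - 13)**2 = (7 - 13)**2 = (-6)**2 = 36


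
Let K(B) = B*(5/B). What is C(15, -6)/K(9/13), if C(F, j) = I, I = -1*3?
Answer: -3/5 ≈ -0.60000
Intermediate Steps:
I = -3
C(F, j) = -3
K(B) = 5
C(15, -6)/K(9/13) = -3/5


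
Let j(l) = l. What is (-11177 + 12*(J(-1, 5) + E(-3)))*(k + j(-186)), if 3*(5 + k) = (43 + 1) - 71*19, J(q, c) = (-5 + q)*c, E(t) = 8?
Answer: 7162066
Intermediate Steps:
J(q, c) = c*(-5 + q)
k = -440 (k = -5 + ((43 + 1) - 71*19)/3 = -5 + (44 - 1349)/3 = -5 + (⅓)*(-1305) = -5 - 435 = -440)
(-11177 + 12*(J(-1, 5) + E(-3)))*(k + j(-186)) = (-11177 + 12*(5*(-5 - 1) + 8))*(-440 - 186) = (-11177 + 12*(5*(-6) + 8))*(-626) = (-11177 + 12*(-30 + 8))*(-626) = (-11177 + 12*(-22))*(-626) = (-11177 - 264)*(-626) = -11441*(-626) = 7162066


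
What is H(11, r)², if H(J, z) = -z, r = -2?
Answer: 4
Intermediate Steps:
H(11, r)² = (-1*(-2))² = 2² = 4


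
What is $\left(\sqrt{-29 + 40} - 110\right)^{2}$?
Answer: $\left(110 - \sqrt{11}\right)^{2} \approx 11381.0$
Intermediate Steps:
$\left(\sqrt{-29 + 40} - 110\right)^{2} = \left(\sqrt{11} - 110\right)^{2} = \left(-110 + \sqrt{11}\right)^{2}$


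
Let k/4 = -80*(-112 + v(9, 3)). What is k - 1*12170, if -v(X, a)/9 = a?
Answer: 32310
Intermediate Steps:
v(X, a) = -9*a
k = 44480 (k = 4*(-80*(-112 - 9*3)) = 4*(-80*(-112 - 27)) = 4*(-80*(-139)) = 4*11120 = 44480)
k - 1*12170 = 44480 - 1*12170 = 44480 - 12170 = 32310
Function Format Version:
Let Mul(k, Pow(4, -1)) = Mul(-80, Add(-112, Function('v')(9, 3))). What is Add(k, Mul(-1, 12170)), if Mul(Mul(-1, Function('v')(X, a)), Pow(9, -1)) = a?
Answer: 32310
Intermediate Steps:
Function('v')(X, a) = Mul(-9, a)
k = 44480 (k = Mul(4, Mul(-80, Add(-112, Mul(-9, 3)))) = Mul(4, Mul(-80, Add(-112, -27))) = Mul(4, Mul(-80, -139)) = Mul(4, 11120) = 44480)
Add(k, Mul(-1, 12170)) = Add(44480, Mul(-1, 12170)) = Add(44480, -12170) = 32310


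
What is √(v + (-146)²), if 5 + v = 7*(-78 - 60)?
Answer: √20345 ≈ 142.64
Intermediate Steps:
v = -971 (v = -5 + 7*(-78 - 60) = -5 + 7*(-138) = -5 - 966 = -971)
√(v + (-146)²) = √(-971 + (-146)²) = √(-971 + 21316) = √20345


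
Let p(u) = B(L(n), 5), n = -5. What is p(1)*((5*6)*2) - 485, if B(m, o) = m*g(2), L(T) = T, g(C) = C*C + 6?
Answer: -3485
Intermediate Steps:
g(C) = 6 + C**2 (g(C) = C**2 + 6 = 6 + C**2)
B(m, o) = 10*m (B(m, o) = m*(6 + 2**2) = m*(6 + 4) = m*10 = 10*m)
p(u) = -50 (p(u) = 10*(-5) = -50)
p(1)*((5*6)*2) - 485 = -50*5*6*2 - 485 = -1500*2 - 485 = -50*60 - 485 = -3000 - 485 = -3485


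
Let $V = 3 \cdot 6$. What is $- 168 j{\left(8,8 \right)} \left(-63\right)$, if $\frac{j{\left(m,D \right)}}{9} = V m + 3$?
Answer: $14002632$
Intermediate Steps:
$V = 18$
$j{\left(m,D \right)} = 27 + 162 m$ ($j{\left(m,D \right)} = 9 \left(18 m + 3\right) = 9 \left(3 + 18 m\right) = 27 + 162 m$)
$- 168 j{\left(8,8 \right)} \left(-63\right) = - 168 \left(27 + 162 \cdot 8\right) \left(-63\right) = - 168 \left(27 + 1296\right) \left(-63\right) = \left(-168\right) 1323 \left(-63\right) = \left(-222264\right) \left(-63\right) = 14002632$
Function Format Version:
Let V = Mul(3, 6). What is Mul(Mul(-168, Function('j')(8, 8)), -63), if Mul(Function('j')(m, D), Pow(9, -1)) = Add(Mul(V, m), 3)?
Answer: 14002632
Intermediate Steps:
V = 18
Function('j')(m, D) = Add(27, Mul(162, m)) (Function('j')(m, D) = Mul(9, Add(Mul(18, m), 3)) = Mul(9, Add(3, Mul(18, m))) = Add(27, Mul(162, m)))
Mul(Mul(-168, Function('j')(8, 8)), -63) = Mul(Mul(-168, Add(27, Mul(162, 8))), -63) = Mul(Mul(-168, Add(27, 1296)), -63) = Mul(Mul(-168, 1323), -63) = Mul(-222264, -63) = 14002632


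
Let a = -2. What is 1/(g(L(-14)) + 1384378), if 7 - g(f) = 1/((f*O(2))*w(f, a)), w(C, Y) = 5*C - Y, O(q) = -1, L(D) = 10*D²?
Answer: 19211920/26596693869201 ≈ 7.2234e-7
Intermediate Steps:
w(C, Y) = -Y + 5*C
g(f) = 7 + 1/(f*(2 + 5*f)) (g(f) = 7 - 1/((f*(-1))*(-1*(-2) + 5*f)) = 7 - 1/((-f)*(2 + 5*f)) = 7 - 1/((-f*(2 + 5*f))) = 7 - (-1)/(f*(2 + 5*f)) = 7 + 1/(f*(2 + 5*f)))
1/(g(L(-14)) + 1384378) = 1/((7 + 1/(((10*(-14)²))*(2 + 5*(10*(-14)²)))) + 1384378) = 1/((7 + 1/(((10*196))*(2 + 5*(10*196)))) + 1384378) = 1/((7 + 1/(1960*(2 + 5*1960))) + 1384378) = 1/((7 + 1/(1960*(2 + 9800))) + 1384378) = 1/((7 + (1/1960)/9802) + 1384378) = 1/((7 + (1/1960)*(1/9802)) + 1384378) = 1/((7 + 1/19211920) + 1384378) = 1/(134483441/19211920 + 1384378) = 1/(26596693869201/19211920) = 19211920/26596693869201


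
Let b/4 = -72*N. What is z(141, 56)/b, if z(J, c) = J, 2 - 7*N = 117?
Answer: 329/11040 ≈ 0.029801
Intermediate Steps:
N = -115/7 (N = 2/7 - 1/7*117 = 2/7 - 117/7 = -115/7 ≈ -16.429)
b = 33120/7 (b = 4*(-72*(-115/7)) = 4*(8280/7) = 33120/7 ≈ 4731.4)
z(141, 56)/b = 141/(33120/7) = 141*(7/33120) = 329/11040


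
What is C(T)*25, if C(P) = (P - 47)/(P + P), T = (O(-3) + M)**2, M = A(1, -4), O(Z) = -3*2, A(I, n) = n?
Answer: 53/8 ≈ 6.6250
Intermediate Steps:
O(Z) = -6
M = -4
T = 100 (T = (-6 - 4)**2 = (-10)**2 = 100)
C(P) = (-47 + P)/(2*P) (C(P) = (-47 + P)/((2*P)) = (-47 + P)*(1/(2*P)) = (-47 + P)/(2*P))
C(T)*25 = ((1/2)*(-47 + 100)/100)*25 = ((1/2)*(1/100)*53)*25 = (53/200)*25 = 53/8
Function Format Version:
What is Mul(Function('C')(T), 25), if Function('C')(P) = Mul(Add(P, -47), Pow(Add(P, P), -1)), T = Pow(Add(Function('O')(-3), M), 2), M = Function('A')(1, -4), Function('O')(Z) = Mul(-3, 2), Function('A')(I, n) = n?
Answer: Rational(53, 8) ≈ 6.6250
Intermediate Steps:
Function('O')(Z) = -6
M = -4
T = 100 (T = Pow(Add(-6, -4), 2) = Pow(-10, 2) = 100)
Function('C')(P) = Mul(Rational(1, 2), Pow(P, -1), Add(-47, P)) (Function('C')(P) = Mul(Add(-47, P), Pow(Mul(2, P), -1)) = Mul(Add(-47, P), Mul(Rational(1, 2), Pow(P, -1))) = Mul(Rational(1, 2), Pow(P, -1), Add(-47, P)))
Mul(Function('C')(T), 25) = Mul(Mul(Rational(1, 2), Pow(100, -1), Add(-47, 100)), 25) = Mul(Mul(Rational(1, 2), Rational(1, 100), 53), 25) = Mul(Rational(53, 200), 25) = Rational(53, 8)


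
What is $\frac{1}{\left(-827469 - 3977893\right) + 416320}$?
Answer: $- \frac{1}{4389042} \approx -2.2784 \cdot 10^{-7}$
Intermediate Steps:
$\frac{1}{\left(-827469 - 3977893\right) + 416320} = \frac{1}{-4805362 + 416320} = \frac{1}{-4389042} = - \frac{1}{4389042}$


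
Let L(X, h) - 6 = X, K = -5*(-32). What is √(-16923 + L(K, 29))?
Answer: I*√16757 ≈ 129.45*I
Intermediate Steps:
K = 160
L(X, h) = 6 + X
√(-16923 + L(K, 29)) = √(-16923 + (6 + 160)) = √(-16923 + 166) = √(-16757) = I*√16757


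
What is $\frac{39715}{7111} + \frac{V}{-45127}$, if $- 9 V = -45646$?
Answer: $\frac{1215798503}{222160221} \approx 5.4726$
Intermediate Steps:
$V = \frac{45646}{9}$ ($V = \left(- \frac{1}{9}\right) \left(-45646\right) = \frac{45646}{9} \approx 5071.8$)
$\frac{39715}{7111} + \frac{V}{-45127} = \frac{39715}{7111} + \frac{45646}{9 \left(-45127\right)} = 39715 \cdot \frac{1}{7111} + \frac{45646}{9} \left(- \frac{1}{45127}\right) = \frac{3055}{547} - \frac{45646}{406143} = \frac{1215798503}{222160221}$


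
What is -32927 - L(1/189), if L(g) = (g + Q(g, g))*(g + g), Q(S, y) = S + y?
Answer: -392061791/11907 ≈ -32927.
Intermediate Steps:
L(g) = 6*g² (L(g) = (g + (g + g))*(g + g) = (g + 2*g)*(2*g) = (3*g)*(2*g) = 6*g²)
-32927 - L(1/189) = -32927 - 6*(1/189)² = -32927 - 6/35721 = -32927 - 1*2/11907 = -32927 - 2/11907 = -392061791/11907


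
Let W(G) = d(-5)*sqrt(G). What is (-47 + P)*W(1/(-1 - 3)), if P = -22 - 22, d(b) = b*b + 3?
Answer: -1274*I ≈ -1274.0*I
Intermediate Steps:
d(b) = 3 + b**2 (d(b) = b**2 + 3 = 3 + b**2)
W(G) = 28*sqrt(G) (W(G) = (3 + (-5)**2)*sqrt(G) = (3 + 25)*sqrt(G) = 28*sqrt(G))
P = -44
(-47 + P)*W(1/(-1 - 3)) = (-47 - 44)*(28*sqrt(1/(-1 - 3))) = -2548*sqrt(1/(-4)) = -2548*sqrt(-1/4) = -2548*I/2 = -1274*I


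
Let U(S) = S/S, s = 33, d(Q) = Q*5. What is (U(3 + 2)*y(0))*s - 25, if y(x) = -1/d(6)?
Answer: -261/10 ≈ -26.100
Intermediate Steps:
d(Q) = 5*Q
U(S) = 1
y(x) = -1/30 (y(x) = -1/(5*6) = -1/30)
(U(3 + 2)*y(0))*s - 25 = (1*(-1/30))*33 - 25 = -1/30*33 - 25 = -11/10 - 25 = -261/10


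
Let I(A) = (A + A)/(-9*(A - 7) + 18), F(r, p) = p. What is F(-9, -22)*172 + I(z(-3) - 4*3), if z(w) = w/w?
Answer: -340571/90 ≈ -3784.1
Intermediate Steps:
z(w) = 1
I(A) = 2*A/(81 - 9*A) (I(A) = (2*A)/(-9*(-7 + A) + 18) = (2*A)/((63 - 9*A) + 18) = (2*A)/(81 - 9*A) = 2*A/(81 - 9*A))
F(-9, -22)*172 + I(z(-3) - 4*3) = -22*172 - 2*(1 - 4*3)/(-81 + 9*(1 - 4*3)) = -3784 - 2*(1 - 12)/(-81 + 9*(1 - 12)) = -3784 - 2*(-11)/(-81 + 9*(-11)) = -3784 - 2*(-11)/(-81 - 99) = -3784 - 2*(-11)/(-180) = -3784 - 2*(-11)*(-1/180) = -3784 - 11/90 = -340571/90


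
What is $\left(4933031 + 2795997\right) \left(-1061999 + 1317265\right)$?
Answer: $1972958061448$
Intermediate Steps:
$\left(4933031 + 2795997\right) \left(-1061999 + 1317265\right) = 7729028 \cdot 255266 = 1972958061448$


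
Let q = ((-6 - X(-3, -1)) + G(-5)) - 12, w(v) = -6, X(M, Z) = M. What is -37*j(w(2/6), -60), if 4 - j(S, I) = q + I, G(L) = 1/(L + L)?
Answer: -29267/10 ≈ -2926.7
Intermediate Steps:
G(L) = 1/(2*L)
q = -151/10 (q = ((-6 - 1*(-3)) + (½)/(-5)) - 12 = ((-6 + 3) + (½)*(-⅕)) - 12 = (-3 - ⅒) - 12 = -31/10 - 12 = -151/10 ≈ -15.100)
j(S, I) = 191/10 - I (j(S, I) = 4 - (-151/10 + I) = 4 + (151/10 - I) = 191/10 - I)
-37*j(w(2/6), -60) = -37*(191/10 - 1*(-60)) = -37*(191/10 + 60) = -37*791/10 = -29267/10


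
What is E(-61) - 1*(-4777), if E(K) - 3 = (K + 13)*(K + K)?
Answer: 10636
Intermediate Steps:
E(K) = 3 + 2*K*(13 + K) (E(K) = 3 + (K + 13)*(K + K) = 3 + (13 + K)*(2*K) = 3 + 2*K*(13 + K))
E(-61) - 1*(-4777) = (3 + 2*(-61)² + 26*(-61)) - 1*(-4777) = (3 + 2*3721 - 1586) + 4777 = (3 + 7442 - 1586) + 4777 = 5859 + 4777 = 10636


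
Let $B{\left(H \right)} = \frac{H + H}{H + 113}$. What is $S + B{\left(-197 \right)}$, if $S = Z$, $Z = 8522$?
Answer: $\frac{358121}{42} \approx 8526.7$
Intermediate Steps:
$B{\left(H \right)} = \frac{2 H}{113 + H}$
$S = 8522$
$S + B{\left(-197 \right)} = 8522 + 2 \left(-197\right) \frac{1}{113 - 197} = 8522 + 2 \left(-197\right) \frac{1}{-84} = 8522 + 2 \left(-197\right) \left(- \frac{1}{84}\right) = 8522 + \frac{197}{42} = \frac{358121}{42}$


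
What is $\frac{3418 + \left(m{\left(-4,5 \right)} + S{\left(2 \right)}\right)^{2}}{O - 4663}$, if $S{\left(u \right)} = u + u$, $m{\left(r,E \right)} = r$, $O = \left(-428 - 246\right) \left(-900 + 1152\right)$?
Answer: $- \frac{3418}{174511} \approx -0.019586$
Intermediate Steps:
$O = -169848$ ($O = \left(-674\right) 252 = -169848$)
$S{\left(u \right)} = 2 u$
$\frac{3418 + \left(m{\left(-4,5 \right)} + S{\left(2 \right)}\right)^{2}}{O - 4663} = \frac{3418 + \left(-4 + 2 \cdot 2\right)^{2}}{-169848 - 4663} = \frac{3418 + \left(-4 + 4\right)^{2}}{-174511} = \left(3418 + 0^{2}\right) \left(- \frac{1}{174511}\right) = \left(3418 + 0\right) \left(- \frac{1}{174511}\right) = 3418 \left(- \frac{1}{174511}\right) = - \frac{3418}{174511}$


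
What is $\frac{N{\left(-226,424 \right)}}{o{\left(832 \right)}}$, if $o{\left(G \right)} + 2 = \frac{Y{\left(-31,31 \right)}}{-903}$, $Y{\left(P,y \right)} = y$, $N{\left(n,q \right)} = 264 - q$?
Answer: $\frac{144480}{1837} \approx 78.65$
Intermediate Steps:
$o{\left(G \right)} = - \frac{1837}{903}$ ($o{\left(G \right)} = -2 + \frac{31}{-903} = -2 + 31 \left(- \frac{1}{903}\right) = -2 - \frac{31}{903} = - \frac{1837}{903}$)
$\frac{N{\left(-226,424 \right)}}{o{\left(832 \right)}} = \frac{264 - 424}{- \frac{1837}{903}} = \left(264 - 424\right) \left(- \frac{903}{1837}\right) = \left(-160\right) \left(- \frac{903}{1837}\right) = \frac{144480}{1837}$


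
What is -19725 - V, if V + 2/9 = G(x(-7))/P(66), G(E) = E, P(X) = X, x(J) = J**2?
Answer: -3905653/198 ≈ -19726.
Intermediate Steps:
V = 103/198 (V = -2/9 + (-7)**2/66 = -2/9 + 49*(1/66) = -2/9 + 49/66 = 103/198 ≈ 0.52020)
-19725 - V = -19725 - 1*103/198 = -19725 - 103/198 = -3905653/198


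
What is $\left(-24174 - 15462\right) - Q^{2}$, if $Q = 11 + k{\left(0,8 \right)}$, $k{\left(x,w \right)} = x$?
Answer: $-39757$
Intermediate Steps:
$Q = 11$ ($Q = 11 + 0 = 11$)
$\left(-24174 - 15462\right) - Q^{2} = \left(-24174 - 15462\right) - 11^{2} = \left(-24174 - 15462\right) - 121 = -39636 - 121 = -39757$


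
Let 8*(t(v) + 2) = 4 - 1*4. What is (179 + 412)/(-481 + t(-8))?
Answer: -197/161 ≈ -1.2236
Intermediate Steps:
t(v) = -2 (t(v) = -2 + (4 - 1*4)/8 = -2 + (4 - 4)/8 = -2 + (1/8)*0 = -2 + 0 = -2)
(179 + 412)/(-481 + t(-8)) = (179 + 412)/(-481 - 2) = 591/(-483) = 591*(-1/483) = -197/161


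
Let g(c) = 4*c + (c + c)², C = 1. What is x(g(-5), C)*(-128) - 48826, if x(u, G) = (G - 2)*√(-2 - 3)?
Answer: -48826 + 128*I*√5 ≈ -48826.0 + 286.22*I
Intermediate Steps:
g(c) = 4*c + 4*c² (g(c) = 4*c + (2*c)² = 4*c + 4*c²)
x(u, G) = I*√5*(-2 + G) (x(u, G) = (-2 + G)*√(-5) = (-2 + G)*(I*√5) = I*√5*(-2 + G))
x(g(-5), C)*(-128) - 48826 = (I*√5*(-2 + 1))*(-128) - 48826 = (I*√5*(-1))*(-128) - 48826 = -I*√5*(-128) - 48826 = 128*I*√5 - 48826 = -48826 + 128*I*√5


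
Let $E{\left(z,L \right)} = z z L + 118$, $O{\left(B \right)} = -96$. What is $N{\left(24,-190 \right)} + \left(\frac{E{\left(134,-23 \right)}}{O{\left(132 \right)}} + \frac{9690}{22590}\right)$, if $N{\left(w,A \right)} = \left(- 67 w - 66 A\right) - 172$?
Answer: $\frac{60485611}{4016} \approx 15061.0$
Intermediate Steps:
$E{\left(z,L \right)} = 118 + L z^{2}$ ($E{\left(z,L \right)} = z^{2} L + 118 = L z^{2} + 118 = 118 + L z^{2}$)
$N{\left(w,A \right)} = -172 - 67 w - 66 A$
$N{\left(24,-190 \right)} + \left(\frac{E{\left(134,-23 \right)}}{O{\left(132 \right)}} + \frac{9690}{22590}\right) = \left(-172 - 1608 - -12540\right) + \left(\frac{118 - 23 \cdot 134^{2}}{-96} + \frac{9690}{22590}\right) = \left(-172 - 1608 + 12540\right) + \left(\left(118 - 412988\right) \left(- \frac{1}{96}\right) + 9690 \cdot \frac{1}{22590}\right) = 10760 + \left(\left(118 - 412988\right) \left(- \frac{1}{96}\right) + \frac{323}{753}\right) = 10760 + \left(\left(-412870\right) \left(- \frac{1}{96}\right) + \frac{323}{753}\right) = 10760 + \left(\frac{206435}{48} + \frac{323}{753}\right) = 10760 + \frac{17273451}{4016} = \frac{60485611}{4016}$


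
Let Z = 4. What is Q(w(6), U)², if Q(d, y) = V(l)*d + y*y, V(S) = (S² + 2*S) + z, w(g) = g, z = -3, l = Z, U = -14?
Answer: 103684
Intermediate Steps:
l = 4
V(S) = -3 + S² + 2*S (V(S) = (S² + 2*S) - 3 = -3 + S² + 2*S)
Q(d, y) = y² + 21*d (Q(d, y) = (-3 + 4² + 2*4)*d + y*y = (-3 + 16 + 8)*d + y² = 21*d + y² = y² + 21*d)
Q(w(6), U)² = ((-14)² + 21*6)² = (196 + 126)² = 322² = 103684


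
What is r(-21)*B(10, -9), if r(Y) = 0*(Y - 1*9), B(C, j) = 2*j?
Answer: 0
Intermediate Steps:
r(Y) = 0 (r(Y) = 0*(Y - 9) = 0*(-9 + Y) = 0)
r(-21)*B(10, -9) = 0*(2*(-9)) = 0*(-18) = 0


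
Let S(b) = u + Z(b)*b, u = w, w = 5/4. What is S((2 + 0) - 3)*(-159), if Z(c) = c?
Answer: -1431/4 ≈ -357.75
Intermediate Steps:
w = 5/4 (w = 5*(¼) = 5/4 ≈ 1.2500)
u = 5/4 ≈ 1.2500
S(b) = 5/4 + b² (S(b) = 5/4 + b*b = 5/4 + b²)
S((2 + 0) - 3)*(-159) = (5/4 + ((2 + 0) - 3)²)*(-159) = (5/4 + (2 - 3)²)*(-159) = (5/4 + (-1)²)*(-159) = (5/4 + 1)*(-159) = (9/4)*(-159) = -1431/4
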